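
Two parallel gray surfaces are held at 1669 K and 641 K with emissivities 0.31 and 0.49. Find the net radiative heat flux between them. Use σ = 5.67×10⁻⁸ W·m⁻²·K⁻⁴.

For two large parallel gray plates, q = σ(T₁⁴ − T₂⁴) / (1/ε₁ + 1/ε₂ − 1).
1/ε₁ + 1/ε₂ − 1 = 1/0.31 + 1/0.49 − 1 = 4.267.
T₁⁴ − T₂⁴ = 7.76×10^12 − 1.69×10^11 = 7.59×10^12 K⁴.
q = 5.67×10⁻⁸ × 7.59×10^12 / 4.267 = 1.01×10^5 W/m².

q ≈ 1.01×10^5 W/m²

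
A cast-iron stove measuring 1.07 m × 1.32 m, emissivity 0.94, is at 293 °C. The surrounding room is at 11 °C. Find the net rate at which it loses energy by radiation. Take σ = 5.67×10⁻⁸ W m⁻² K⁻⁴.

Q ≈ 7240 W

A = 1.07 × 1.32 = 1.41 m².
Convert: 293 °C = 566 K; 11 °C = 284 K.
Q = εσA(T⁴ − T_s⁴). T⁴ − T_s⁴ = (566)⁴ − (284)⁴ = 1.03×10^11 − 6.51×10^9 = 9.61×10^10 K⁴.
Q = 0.94 × 5.67×10⁻⁸ × 1.41 × 9.61×10^10 = 7240 W.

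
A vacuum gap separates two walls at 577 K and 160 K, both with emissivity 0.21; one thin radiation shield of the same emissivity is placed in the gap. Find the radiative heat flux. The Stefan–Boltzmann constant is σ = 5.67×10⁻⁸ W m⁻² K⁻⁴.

Each of the 2 gaps contributes resistance (2/ε − 1) = 2/0.21 − 1 = 8.524; total = 17.05.
q = σ(T₁⁴ − T₂⁴) / 17.05 = 5.67×10⁻⁸ × 1.10×10^11 / 17.05 = 366 W/m².

q ≈ 366 W/m²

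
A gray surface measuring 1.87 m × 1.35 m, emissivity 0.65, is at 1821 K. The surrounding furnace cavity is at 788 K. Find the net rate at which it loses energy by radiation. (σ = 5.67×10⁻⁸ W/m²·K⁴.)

Q ≈ 9.87×10^5 W

A = 1.87 × 1.35 = 2.52 m².
Q = εσA(T⁴ − T_s⁴). T⁴ − T_s⁴ = (1821)⁴ − (788)⁴ = 1.10×10^13 − 3.86×10^11 = 1.06×10^13 K⁴.
Q = 0.65 × 5.67×10⁻⁸ × 2.52 × 1.06×10^13 = 9.87×10^5 W.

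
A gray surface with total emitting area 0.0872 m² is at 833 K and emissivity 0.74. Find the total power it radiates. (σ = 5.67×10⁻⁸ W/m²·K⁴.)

P = εσAT⁴ = 0.74 × 5.67×10⁻⁸ × 0.0872 × (833)⁴ = 0.74 × 5.67×10⁻⁸ × 0.0872 × 4.81×10^11.
P = 1760 W.

P ≈ 1760 W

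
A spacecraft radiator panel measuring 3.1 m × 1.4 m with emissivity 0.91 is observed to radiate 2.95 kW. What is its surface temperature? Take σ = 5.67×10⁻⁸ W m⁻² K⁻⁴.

T ≈ 339 K

A = 3.1 × 1.4 = 4.34 m².
From P = εσAT⁴, T = (P / εσA)^(1/4) = (2950 / (0.91 × 5.67×10⁻⁸ × 4.34))^(1/4).
T = (1.32×10^10)^(1/4) = 339 K.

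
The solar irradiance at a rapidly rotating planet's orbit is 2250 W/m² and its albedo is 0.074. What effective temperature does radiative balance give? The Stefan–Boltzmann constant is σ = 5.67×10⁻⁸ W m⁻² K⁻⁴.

T ≈ 310 K

Power absorbed = (1−a)S·πR²; power emitted = 4πR²σT⁴. Equating and cancelling πR²:
T = ((1−a)S / 4σ)^(1/4) = (2080 / (4 × 5.67×10⁻⁸))^(1/4) = (9.19×10^9)^(1/4).
T = 310 K.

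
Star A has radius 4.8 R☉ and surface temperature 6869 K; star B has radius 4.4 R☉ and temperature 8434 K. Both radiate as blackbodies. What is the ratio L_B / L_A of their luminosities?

L_B/L_A ≈ 1.91

L = 4πR²σT⁴ ∝ R²T⁴, so L_B/L_A = (4.4/4.8)² × (8434/6869)⁴ = 0.840 × 2.27 = 1.91.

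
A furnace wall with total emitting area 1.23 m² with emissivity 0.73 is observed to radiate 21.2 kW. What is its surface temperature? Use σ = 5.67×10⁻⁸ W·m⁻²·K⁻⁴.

T ≈ 803 K

From P = εσAT⁴, T = (P / εσA)^(1/4) = (21200 / (0.73 × 5.67×10⁻⁸ × 1.23))^(1/4).
T = (4.16×10^11)^(1/4) = 803 K.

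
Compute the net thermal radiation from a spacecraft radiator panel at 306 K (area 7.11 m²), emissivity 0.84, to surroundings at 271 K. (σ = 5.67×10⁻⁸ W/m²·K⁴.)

Q ≈ 1140 W

Q = εσA(T⁴ − T_s⁴). T⁴ − T_s⁴ = (306)⁴ − (271)⁴ = 8.77×10^9 − 5.39×10^9 = 3.37×10^9 K⁴.
Q = 0.84 × 5.67×10⁻⁸ × 7.11 × 3.37×10^9 = 1140 W.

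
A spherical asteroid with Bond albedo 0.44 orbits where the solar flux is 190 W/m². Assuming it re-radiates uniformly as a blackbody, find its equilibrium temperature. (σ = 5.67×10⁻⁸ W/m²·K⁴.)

Power absorbed = (1−a)S·πR²; power emitted = 4πR²σT⁴. Equating and cancelling πR²:
T = ((1−a)S / 4σ)^(1/4) = (106 / (4 × 5.67×10⁻⁸))^(1/4) = (4.69×10^8)^(1/4).
T = 147 K.

T ≈ 147 K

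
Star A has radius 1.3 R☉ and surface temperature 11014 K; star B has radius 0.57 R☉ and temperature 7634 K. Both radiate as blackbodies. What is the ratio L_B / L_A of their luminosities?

L_B/L_A ≈ 0.0444

L = 4πR²σT⁴ ∝ R²T⁴, so L_B/L_A = (0.57/1.3)² × (7634/11014)⁴ = 0.192 × 0.231 = 0.0444.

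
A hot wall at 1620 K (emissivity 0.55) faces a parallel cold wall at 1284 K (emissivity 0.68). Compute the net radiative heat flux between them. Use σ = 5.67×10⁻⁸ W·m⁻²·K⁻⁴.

For two large parallel gray plates, q = σ(T₁⁴ − T₂⁴) / (1/ε₁ + 1/ε₂ − 1).
1/ε₁ + 1/ε₂ − 1 = 1/0.55 + 1/0.68 − 1 = 2.289.
T₁⁴ − T₂⁴ = 6.89×10^12 − 2.72×10^12 = 4.17×10^12 K⁴.
q = 5.67×10⁻⁸ × 4.17×10^12 / 2.289 = 1.03×10^5 W/m².

q ≈ 1.03×10^5 W/m²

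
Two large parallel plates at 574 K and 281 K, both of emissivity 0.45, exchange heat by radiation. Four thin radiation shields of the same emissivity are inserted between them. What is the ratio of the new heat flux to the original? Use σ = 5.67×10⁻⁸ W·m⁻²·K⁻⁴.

ratio ≈ 0.200

With N identical shields there are N+1 = 5 gaps in series, each with the same radiative resistance, so the flux falls to 1/(N+1) of its unshielded value.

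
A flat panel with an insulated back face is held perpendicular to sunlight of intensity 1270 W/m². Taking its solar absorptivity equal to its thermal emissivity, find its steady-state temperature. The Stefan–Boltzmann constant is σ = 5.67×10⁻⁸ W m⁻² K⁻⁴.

T ≈ 387 K

Absorbed flux αS = emitted flux εσT⁴ (one radiating face); with α = ε, T = (S/σ)^(1/4).
T = (1270 / 5.67×10⁻⁸)^(1/4) = (2.24×10^10)^(1/4).
T = 387 K.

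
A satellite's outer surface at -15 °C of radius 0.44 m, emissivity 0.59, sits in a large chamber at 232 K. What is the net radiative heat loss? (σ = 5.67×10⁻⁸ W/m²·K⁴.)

Q ≈ 125 W

A = 4πr² = 4π × (0.44)² = 2.43 m².
Convert: -15 °C = 258 K.
Q = εσA(T⁴ − T_s⁴). T⁴ − T_s⁴ = (258)⁴ − (232)⁴ = 4.43×10^9 − 2.90×10^9 = 1.53×10^9 K⁴.
Q = 0.59 × 5.67×10⁻⁸ × 2.43 × 1.53×10^9 = 125 W.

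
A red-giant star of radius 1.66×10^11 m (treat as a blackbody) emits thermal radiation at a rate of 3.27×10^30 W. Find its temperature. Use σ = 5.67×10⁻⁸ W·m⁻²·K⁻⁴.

A = 4πr² = 4π × (1.66×10^11)² = 3.46×10^23 m².
From P = σAT⁴, T = (P / σA)^(1/4) = (3.27×10^30 / (5.67×10⁻⁸ × 3.46×10^23))^(1/4).
T = (1.67×10^14)^(1/4) = 3590 K.

T ≈ 3590 K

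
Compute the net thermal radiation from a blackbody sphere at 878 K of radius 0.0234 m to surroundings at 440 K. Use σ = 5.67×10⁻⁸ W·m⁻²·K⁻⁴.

A = 4πr² = 4π × (0.0234)² = 6.88×10^-3 m².
Q = σA(T⁴ − T_s⁴). T⁴ − T_s⁴ = (878)⁴ − (440)⁴ = 5.94×10^11 − 3.75×10^10 = 5.57×10^11 K⁴.
Q = 5.67×10⁻⁸ × 6.88×10^-3 × 5.57×10^11 = 217 W.

Q ≈ 217 W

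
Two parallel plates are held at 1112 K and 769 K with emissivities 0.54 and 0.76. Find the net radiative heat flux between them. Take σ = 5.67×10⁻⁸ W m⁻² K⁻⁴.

For two large parallel gray plates, q = σ(T₁⁴ − T₂⁴) / (1/ε₁ + 1/ε₂ − 1).
1/ε₁ + 1/ε₂ − 1 = 1/0.54 + 1/0.76 − 1 = 2.168.
T₁⁴ − T₂⁴ = 1.53×10^12 − 3.50×10^11 = 1.18×10^12 K⁴.
q = 5.67×10⁻⁸ × 1.18×10^12 / 2.168 = 30800 W/m².

q ≈ 30800 W/m²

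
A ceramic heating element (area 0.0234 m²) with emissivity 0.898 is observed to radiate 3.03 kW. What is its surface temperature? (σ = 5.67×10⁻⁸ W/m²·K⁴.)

T ≈ 1260 K

From P = εσAT⁴, T = (P / εσA)^(1/4) = (3030 / (0.898 × 5.67×10⁻⁸ × 0.0234))^(1/4).
T = (2.54×10^12)^(1/4) = 1260 K.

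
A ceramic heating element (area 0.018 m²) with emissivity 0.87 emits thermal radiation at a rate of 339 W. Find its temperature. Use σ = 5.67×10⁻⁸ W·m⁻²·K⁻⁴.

T ≈ 786 K

From P = εσAT⁴, T = (P / εσA)^(1/4) = (339 / (0.87 × 5.67×10⁻⁸ × 0.0180))^(1/4).
T = (3.82×10^11)^(1/4) = 786 K.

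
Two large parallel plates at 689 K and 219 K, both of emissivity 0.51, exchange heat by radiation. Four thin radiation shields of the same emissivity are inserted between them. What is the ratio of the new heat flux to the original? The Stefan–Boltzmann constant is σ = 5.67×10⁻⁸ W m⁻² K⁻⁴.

ratio ≈ 0.200

With N identical shields there are N+1 = 5 gaps in series, each with the same radiative resistance, so the flux falls to 1/(N+1) of its unshielded value.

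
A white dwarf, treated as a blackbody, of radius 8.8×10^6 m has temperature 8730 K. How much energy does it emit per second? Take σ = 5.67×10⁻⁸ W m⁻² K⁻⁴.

P ≈ 3.20×10^23 W

A = 4πr² = 4π × (8.8×10^6)² = 9.73×10^14 m².
P = σAT⁴ = 5.67×10⁻⁸ × 9.73×10^14 × (8730)⁴ = 5.67×10⁻⁸ × 9.73×10^14 × 5.81×10^15.
P = 3.20×10^23 W.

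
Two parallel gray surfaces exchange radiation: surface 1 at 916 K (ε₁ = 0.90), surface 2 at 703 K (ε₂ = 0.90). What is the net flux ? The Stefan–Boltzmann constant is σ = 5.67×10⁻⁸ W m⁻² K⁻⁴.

For two large parallel gray plates, q = σ(T₁⁴ − T₂⁴) / (1/ε₁ + 1/ε₂ − 1).
1/ε₁ + 1/ε₂ − 1 = 1/0.90 + 1/0.90 − 1 = 1.222.
T₁⁴ − T₂⁴ = 7.04×10^11 − 2.44×10^11 = 4.60×10^11 K⁴.
q = 5.67×10⁻⁸ × 4.60×10^11 / 1.222 = 21300 W/m².

q ≈ 21300 W/m²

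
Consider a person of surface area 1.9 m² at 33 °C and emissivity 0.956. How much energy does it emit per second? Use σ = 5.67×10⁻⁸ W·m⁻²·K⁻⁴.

P ≈ 903 W

33 °C = 306 K.
P = εσAT⁴ = 0.956 × 5.67×10⁻⁸ × 1.90 × (306)⁴ = 0.956 × 5.67×10⁻⁸ × 1.90 × 8.77×10^9.
P = 903 W.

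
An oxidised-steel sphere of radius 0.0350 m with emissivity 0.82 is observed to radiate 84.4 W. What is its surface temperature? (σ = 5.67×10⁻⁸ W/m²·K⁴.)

T ≈ 586 K

A = 4πr² = 4π × (0.0350)² = 0.0154 m².
From P = εσAT⁴, T = (P / εσA)^(1/4) = (84.4 / (0.82 × 5.67×10⁻⁸ × 0.0154))^(1/4).
T = (1.18×10^11)^(1/4) = 586 K.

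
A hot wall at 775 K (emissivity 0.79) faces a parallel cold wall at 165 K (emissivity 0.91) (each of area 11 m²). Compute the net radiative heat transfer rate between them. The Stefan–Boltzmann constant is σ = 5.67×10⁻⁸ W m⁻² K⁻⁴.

For two large parallel gray plates, q = σ(T₁⁴ − T₂⁴) / (1/ε₁ + 1/ε₂ − 1).
1/ε₁ + 1/ε₂ − 1 = 1/0.79 + 1/0.91 − 1 = 1.365.
T₁⁴ − T₂⁴ = 3.61×10^11 − 7.41×10^8 = 3.60×10^11 K⁴.
q = 5.67×10⁻⁸ × 3.60×10^11 / 1.365 = 15000 W/m².
Q = q·A = 15000 × 11 = 1.65×10^5 W.

Q ≈ 1.65×10^5 W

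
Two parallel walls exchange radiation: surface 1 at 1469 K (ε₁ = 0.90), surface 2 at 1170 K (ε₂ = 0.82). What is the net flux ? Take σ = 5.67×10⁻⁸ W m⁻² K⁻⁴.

q ≈ 1.19×10^5 W/m²

For two large parallel gray plates, q = σ(T₁⁴ − T₂⁴) / (1/ε₁ + 1/ε₂ − 1).
1/ε₁ + 1/ε₂ − 1 = 1/0.90 + 1/0.82 − 1 = 1.331.
T₁⁴ − T₂⁴ = 4.66×10^12 − 1.87×10^12 = 2.78×10^12 K⁴.
q = 5.67×10⁻⁸ × 2.78×10^12 / 1.331 = 1.19×10^5 W/m².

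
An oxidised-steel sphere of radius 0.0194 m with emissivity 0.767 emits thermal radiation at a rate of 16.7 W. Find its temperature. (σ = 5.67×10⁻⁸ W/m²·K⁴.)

T ≈ 534 K

A = 4πr² = 4π × (0.0194)² = 4.73×10^-3 m².
From P = εσAT⁴, T = (P / εσA)^(1/4) = (16.7 / (0.767 × 5.67×10⁻⁸ × 4.73×10^-3))^(1/4).
T = (8.12×10^10)^(1/4) = 534 K.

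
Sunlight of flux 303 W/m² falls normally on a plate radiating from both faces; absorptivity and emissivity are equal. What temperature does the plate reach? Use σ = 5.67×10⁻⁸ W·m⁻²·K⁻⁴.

T ≈ 227 K

Absorbed flux αS = emitted flux 2εσT⁴ per unit area; with α = ε this gives T = (S/2σ)^(1/4).
T = (303 / (2 × 5.67×10⁻⁸))^(1/4) = (2.67×10^9)^(1/4).
T = 227 K.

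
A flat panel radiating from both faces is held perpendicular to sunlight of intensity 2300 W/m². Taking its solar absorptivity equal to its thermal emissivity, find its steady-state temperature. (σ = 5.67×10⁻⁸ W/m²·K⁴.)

Absorbed flux αS = emitted flux 2εσT⁴ per unit area; with α = ε this gives T = (S/2σ)^(1/4).
T = (2300 / (2 × 5.67×10⁻⁸))^(1/4) = (2.03×10^10)^(1/4).
T = 377 K.

T ≈ 377 K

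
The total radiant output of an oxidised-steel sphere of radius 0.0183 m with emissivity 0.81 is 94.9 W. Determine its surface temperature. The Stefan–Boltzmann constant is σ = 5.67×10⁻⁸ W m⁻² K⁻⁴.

T ≈ 837 K

A = 4πr² = 4π × (0.0183)² = 4.21×10^-3 m².
From P = εσAT⁴, T = (P / εσA)^(1/4) = (94.9 / (0.81 × 5.67×10⁻⁸ × 4.21×10^-3))^(1/4).
T = (4.91×10^11)^(1/4) = 837 K.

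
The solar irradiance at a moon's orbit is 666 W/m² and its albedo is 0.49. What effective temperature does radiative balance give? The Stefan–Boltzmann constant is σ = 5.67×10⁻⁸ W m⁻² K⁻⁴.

T ≈ 197 K

Power absorbed = (1−a)S·πR²; power emitted = 4πR²σT⁴. Equating and cancelling πR²:
T = ((1−a)S / 4σ)^(1/4) = (340 / (4 × 5.67×10⁻⁸))^(1/4) = (1.50×10^9)^(1/4).
T = 197 K.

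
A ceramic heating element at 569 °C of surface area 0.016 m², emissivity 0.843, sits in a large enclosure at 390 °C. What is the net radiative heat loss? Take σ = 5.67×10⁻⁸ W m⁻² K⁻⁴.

Q ≈ 237 W

Convert: 569 °C = 842 K; 390 °C = 663 K.
Q = εσA(T⁴ − T_s⁴). T⁴ − T_s⁴ = (842)⁴ − (663)⁴ = 5.03×10^11 − 1.93×10^11 = 3.09×10^11 K⁴.
Q = 0.843 × 5.67×10⁻⁸ × 0.0160 × 3.09×10^11 = 237 W.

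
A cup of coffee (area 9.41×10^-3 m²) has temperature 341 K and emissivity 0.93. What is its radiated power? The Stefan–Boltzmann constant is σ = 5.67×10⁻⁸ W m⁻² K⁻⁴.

P = εσAT⁴ = 0.93 × 5.67×10⁻⁸ × 9.41×10^-3 × (341)⁴ = 0.93 × 5.67×10⁻⁸ × 9.41×10^-3 × 1.35×10^10.
P = 6.71 W.

P ≈ 6.71 W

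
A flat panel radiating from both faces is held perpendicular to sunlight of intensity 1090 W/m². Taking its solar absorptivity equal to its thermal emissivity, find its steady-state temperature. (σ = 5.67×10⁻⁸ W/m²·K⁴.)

T ≈ 313 K

Absorbed flux αS = emitted flux 2εσT⁴ per unit area; with α = ε this gives T = (S/2σ)^(1/4).
T = (1090 / (2 × 5.67×10⁻⁸))^(1/4) = (9.61×10^9)^(1/4).
T = 313 K.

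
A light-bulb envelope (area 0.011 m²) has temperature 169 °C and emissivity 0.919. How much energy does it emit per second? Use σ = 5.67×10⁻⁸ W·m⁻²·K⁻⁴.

169 °C = 442 K.
Stefan–Boltzmann: P = εσAT⁴ = 0.919 × 5.67×10⁻⁸ × 0.0110 × (442)⁴ = 0.919 × 5.67×10⁻⁸ × 0.0110 × 3.82×10^10.
P = 21.9 W.

P ≈ 21.9 W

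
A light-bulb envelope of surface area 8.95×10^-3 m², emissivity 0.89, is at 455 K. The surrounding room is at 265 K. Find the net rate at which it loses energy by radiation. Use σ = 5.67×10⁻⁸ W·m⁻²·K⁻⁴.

Q = εσA(T⁴ − T_s⁴). T⁴ − T_s⁴ = (455)⁴ − (265)⁴ = 4.29×10^10 − 4.93×10^9 = 3.79×10^10 K⁴.
Q = 0.89 × 5.67×10⁻⁸ × 8.95×10^-3 × 3.79×10^10 = 17.1 W.

Q ≈ 17.1 W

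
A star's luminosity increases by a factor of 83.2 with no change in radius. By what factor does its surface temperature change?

factor ≈ 3.02

P ∝ T⁴ ⇒ T ∝ P^(1/4), so T scales by (83.2)^(1/4) = 3.02.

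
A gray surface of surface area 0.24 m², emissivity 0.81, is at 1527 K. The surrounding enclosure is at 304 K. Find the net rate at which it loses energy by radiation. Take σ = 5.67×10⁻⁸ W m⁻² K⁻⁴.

Q ≈ 59800 W

Q = εσA(T⁴ − T_s⁴). T⁴ − T_s⁴ = (1527)⁴ − (304)⁴ = 5.44×10^12 − 8.54×10^9 = 5.43×10^12 K⁴.
Q = 0.81 × 5.67×10⁻⁸ × 0.240 × 5.43×10^12 = 59800 W.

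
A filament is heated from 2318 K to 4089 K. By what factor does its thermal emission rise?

P ∝ T⁴, so the ratio is (4089/2318)⁴ = (1.764)⁴ = 9.68.

ratio ≈ 9.68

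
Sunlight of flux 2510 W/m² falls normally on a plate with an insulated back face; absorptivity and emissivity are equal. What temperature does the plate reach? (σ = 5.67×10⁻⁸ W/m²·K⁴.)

T ≈ 459 K

Absorbed flux αS = emitted flux εσT⁴ (one radiating face); with α = ε, T = (S/σ)^(1/4).
T = (2510 / 5.67×10⁻⁸)^(1/4) = (4.43×10^10)^(1/4).
T = 459 K.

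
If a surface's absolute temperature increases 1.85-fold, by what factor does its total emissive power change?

P ∝ T⁴, so the power scales as (1.85)⁴ = 11.7.

factor ≈ 11.7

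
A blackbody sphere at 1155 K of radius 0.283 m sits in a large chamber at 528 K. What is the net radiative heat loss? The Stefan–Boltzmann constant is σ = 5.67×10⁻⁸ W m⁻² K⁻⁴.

Q ≈ 97100 W

A = 4πr² = 4π × (0.283)² = 1.01 m².
Q = σA(T⁴ − T_s⁴). T⁴ − T_s⁴ = (1155)⁴ − (528)⁴ = 1.78×10^12 − 7.77×10^10 = 1.70×10^12 K⁴.
Q = 5.67×10⁻⁸ × 1.01 × 1.70×10^12 = 97100 W.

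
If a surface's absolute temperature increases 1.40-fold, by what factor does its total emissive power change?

P ∝ T⁴, so the power scales as (1.40)⁴ = 3.84.

factor ≈ 3.84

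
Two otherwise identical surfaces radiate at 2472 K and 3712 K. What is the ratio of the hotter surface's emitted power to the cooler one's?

ratio ≈ 5.08

P ∝ T⁴, so the ratio is (3712/2472)⁴ = (1.502)⁴ = 5.08.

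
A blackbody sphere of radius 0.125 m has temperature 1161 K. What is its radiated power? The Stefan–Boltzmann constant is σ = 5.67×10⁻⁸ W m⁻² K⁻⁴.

P ≈ 20200 W

A = 4πr² = 4π × (0.125)² = 0.196 m².
P = σAT⁴ = 5.67×10⁻⁸ × 0.196 × (1161)⁴ = 5.67×10⁻⁸ × 0.196 × 1.82×10^12.
P = 20200 W.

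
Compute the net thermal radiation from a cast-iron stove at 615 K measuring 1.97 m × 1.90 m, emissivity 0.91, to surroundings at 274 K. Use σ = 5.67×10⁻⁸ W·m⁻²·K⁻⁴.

Q ≈ 26500 W

A = 1.97 × 1.90 = 3.74 m².
Q = εσA(T⁴ − T_s⁴). T⁴ − T_s⁴ = (615)⁴ − (274)⁴ = 1.43×10^11 − 5.64×10^9 = 1.37×10^11 K⁴.
Q = 0.91 × 5.67×10⁻⁸ × 3.74 × 1.37×10^11 = 26500 W.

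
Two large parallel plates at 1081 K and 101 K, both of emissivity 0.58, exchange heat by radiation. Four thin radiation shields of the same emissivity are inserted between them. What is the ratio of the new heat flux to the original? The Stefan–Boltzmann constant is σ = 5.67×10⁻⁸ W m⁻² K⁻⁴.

With N identical shields there are N+1 = 5 gaps in series, each with the same radiative resistance, so the flux falls to 1/(N+1) of its unshielded value.

ratio ≈ 0.200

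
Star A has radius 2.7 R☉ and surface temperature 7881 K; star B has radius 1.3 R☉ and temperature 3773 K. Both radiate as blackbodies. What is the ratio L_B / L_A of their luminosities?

L_B/L_A ≈ 0.0122

L = 4πR²σT⁴ ∝ R²T⁴, so L_B/L_A = (1.3/2.7)² × (3773/7881)⁴ = 0.232 × 0.0525 = 0.0122.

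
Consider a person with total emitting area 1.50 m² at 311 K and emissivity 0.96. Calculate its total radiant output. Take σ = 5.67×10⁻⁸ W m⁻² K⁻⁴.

Stefan–Boltzmann: P = εσAT⁴ = 0.96 × 5.67×10⁻⁸ × 1.50 × (311)⁴ = 0.96 × 5.67×10⁻⁸ × 1.50 × 9.35×10^9.
P = 764 W.

P ≈ 764 W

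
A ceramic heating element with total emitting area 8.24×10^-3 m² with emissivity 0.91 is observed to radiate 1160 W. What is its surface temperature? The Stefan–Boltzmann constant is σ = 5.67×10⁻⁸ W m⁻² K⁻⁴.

From P = εσAT⁴, T = (P / εσA)^(1/4) = (1160 / (0.91 × 5.67×10⁻⁸ × 8.24×10^-3))^(1/4).
T = (2.73×10^12)^(1/4) = 1290 K.

T ≈ 1290 K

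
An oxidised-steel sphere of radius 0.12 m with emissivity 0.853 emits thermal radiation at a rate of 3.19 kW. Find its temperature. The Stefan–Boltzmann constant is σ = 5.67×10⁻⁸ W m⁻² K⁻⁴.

A = 4πr² = 4π × (0.12)² = 0.181 m².
From P = εσAT⁴, T = (P / εσA)^(1/4) = (3190 / (0.853 × 5.67×10⁻⁸ × 0.181))^(1/4).
T = (3.64×10^11)^(1/4) = 777 K.

T ≈ 777 K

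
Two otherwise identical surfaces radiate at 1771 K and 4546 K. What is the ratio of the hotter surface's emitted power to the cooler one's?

ratio ≈ 43.4

P ∝ T⁴, so the ratio is (4546/1771)⁴ = (2.567)⁴ = 43.4.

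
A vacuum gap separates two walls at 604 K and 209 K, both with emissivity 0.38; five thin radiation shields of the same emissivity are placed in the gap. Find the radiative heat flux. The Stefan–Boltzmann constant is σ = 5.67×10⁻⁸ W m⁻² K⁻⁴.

Each of the 6 gaps contributes resistance (2/ε − 1) = 2/0.38 − 1 = 4.263; total = 25.58.
q = σ(T₁⁴ − T₂⁴) / 25.58 = 5.67×10⁻⁸ × 1.31×10^11 / 25.58 = 291 W/m².

q ≈ 291 W/m²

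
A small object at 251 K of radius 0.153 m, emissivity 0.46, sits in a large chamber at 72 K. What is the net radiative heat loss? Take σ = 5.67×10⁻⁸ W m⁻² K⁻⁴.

A = 4πr² = 4π × (0.153)² = 0.294 m².
Q = εσA(T⁴ − T_s⁴). T⁴ − T_s⁴ = (251)⁴ − (72)⁴ = 3.97×10^9 − 2.69×10^7 = 3.94×10^9 K⁴.
Q = 0.46 × 5.67×10⁻⁸ × 0.294 × 3.94×10^9 = 30.2 W.

Q ≈ 30.2 W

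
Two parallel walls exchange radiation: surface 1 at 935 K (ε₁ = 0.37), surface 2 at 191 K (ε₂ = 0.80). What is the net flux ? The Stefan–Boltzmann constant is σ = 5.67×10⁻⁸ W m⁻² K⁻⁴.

q ≈ 14700 W/m²

For two large parallel gray plates, q = σ(T₁⁴ − T₂⁴) / (1/ε₁ + 1/ε₂ − 1).
1/ε₁ + 1/ε₂ − 1 = 1/0.37 + 1/0.80 − 1 = 2.953.
T₁⁴ − T₂⁴ = 7.64×10^11 − 1.33×10^9 = 7.63×10^11 K⁴.
q = 5.67×10⁻⁸ × 7.63×10^11 / 2.953 = 14700 W/m².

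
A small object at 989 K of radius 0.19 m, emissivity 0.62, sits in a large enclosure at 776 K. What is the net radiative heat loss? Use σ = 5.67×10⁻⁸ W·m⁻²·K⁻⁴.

A = 4πr² = 4π × (0.19)² = 0.454 m².
Q = εσA(T⁴ − T_s⁴). T⁴ − T_s⁴ = (989)⁴ − (776)⁴ = 9.57×10^11 − 3.63×10^11 = 5.94×10^11 K⁴.
Q = 0.62 × 5.67×10⁻⁸ × 0.454 × 5.94×10^11 = 9470 W.

Q ≈ 9470 W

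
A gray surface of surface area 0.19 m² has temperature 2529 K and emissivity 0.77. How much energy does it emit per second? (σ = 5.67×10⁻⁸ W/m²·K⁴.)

P ≈ 3.39×10^5 W

Stefan–Boltzmann: P = εσAT⁴ = 0.77 × 5.67×10⁻⁸ × 0.190 × (2529)⁴ = 0.77 × 5.67×10⁻⁸ × 0.190 × 4.09×10^13.
P = 3.39×10^5 W.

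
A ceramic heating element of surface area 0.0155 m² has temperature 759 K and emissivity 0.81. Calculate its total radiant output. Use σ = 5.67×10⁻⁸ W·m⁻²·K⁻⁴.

Stefan–Boltzmann: P = εσAT⁴ = 0.81 × 5.67×10⁻⁸ × 0.0155 × (759)⁴ = 0.81 × 5.67×10⁻⁸ × 0.0155 × 3.32×10^11.
P = 236 W.

P ≈ 236 W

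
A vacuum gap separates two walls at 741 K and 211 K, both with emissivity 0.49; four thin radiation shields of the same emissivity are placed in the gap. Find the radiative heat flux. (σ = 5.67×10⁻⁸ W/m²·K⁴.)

q ≈ 1100 W/m²

Each of the 5 gaps contributes resistance (2/ε − 1) = 2/0.49 − 1 = 3.082; total = 15.41.
q = σ(T₁⁴ − T₂⁴) / 15.41 = 5.67×10⁻⁸ × 3.00×10^11 / 15.41 = 1100 W/m².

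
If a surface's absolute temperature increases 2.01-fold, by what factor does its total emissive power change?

P ∝ T⁴, so the power scales as (2.01)⁴ = 16.3.

factor ≈ 16.3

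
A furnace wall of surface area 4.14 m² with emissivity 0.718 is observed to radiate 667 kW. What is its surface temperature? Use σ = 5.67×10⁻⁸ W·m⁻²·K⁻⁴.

T ≈ 1410 K

From P = εσAT⁴, T = (P / εσA)^(1/4) = (6.67×10^5 / (0.718 × 5.67×10⁻⁸ × 4.14))^(1/4).
T = (3.96×10^12)^(1/4) = 1410 K.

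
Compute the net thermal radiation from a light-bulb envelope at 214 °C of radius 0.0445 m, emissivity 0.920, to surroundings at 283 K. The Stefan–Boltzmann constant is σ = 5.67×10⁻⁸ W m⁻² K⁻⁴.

A = 4πr² = 4π × (0.0445)² = 0.0249 m².
Convert: 214 °C = 487 K.
Q = εσA(T⁴ − T_s⁴). T⁴ − T_s⁴ = (487)⁴ − (283)⁴ = 5.62×10^10 − 6.41×10^9 = 4.98×10^10 K⁴.
Q = 0.920 × 5.67×10⁻⁸ × 0.0249 × 4.98×10^10 = 64.7 W.

Q ≈ 64.7 W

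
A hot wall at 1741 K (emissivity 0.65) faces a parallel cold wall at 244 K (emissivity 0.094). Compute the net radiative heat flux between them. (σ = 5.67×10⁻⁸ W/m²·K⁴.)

q ≈ 46600 W/m²

For two large parallel gray plates, q = σ(T₁⁴ − T₂⁴) / (1/ε₁ + 1/ε₂ − 1).
1/ε₁ + 1/ε₂ − 1 = 1/0.65 + 1/0.094 − 1 = 11.18.
T₁⁴ − T₂⁴ = 9.19×10^12 − 3.54×10^9 = 9.18×10^12 K⁴.
q = 5.67×10⁻⁸ × 9.18×10^12 / 11.18 = 46600 W/m².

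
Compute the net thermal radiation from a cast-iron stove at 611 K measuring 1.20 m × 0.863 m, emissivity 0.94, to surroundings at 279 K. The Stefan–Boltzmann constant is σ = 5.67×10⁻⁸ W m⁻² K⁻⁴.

A = 1.20 × 0.863 = 1.04 m².
Q = εσA(T⁴ − T_s⁴). T⁴ − T_s⁴ = (611)⁴ − (279)⁴ = 1.39×10^11 − 6.06×10^9 = 1.33×10^11 K⁴.
Q = 0.94 × 5.67×10⁻⁸ × 1.04 × 1.33×10^11 = 7360 W.

Q ≈ 7360 W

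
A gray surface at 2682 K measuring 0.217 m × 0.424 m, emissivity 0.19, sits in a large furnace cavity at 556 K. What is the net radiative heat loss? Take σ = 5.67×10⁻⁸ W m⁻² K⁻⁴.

A = 0.217 × 0.424 = 0.0920 m².
Q = εσA(T⁴ − T_s⁴). T⁴ − T_s⁴ = (2682)⁴ − (556)⁴ = 5.17×10^13 − 9.56×10^10 = 5.16×10^13 K⁴.
Q = 0.19 × 5.67×10⁻⁸ × 0.0920 × 5.16×10^13 = 51200 W.

Q ≈ 51200 W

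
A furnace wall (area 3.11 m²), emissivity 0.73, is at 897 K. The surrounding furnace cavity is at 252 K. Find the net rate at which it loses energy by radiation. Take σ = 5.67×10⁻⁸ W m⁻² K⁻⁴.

Q = εσA(T⁴ − T_s⁴). T⁴ − T_s⁴ = (897)⁴ − (252)⁴ = 6.47×10^11 − 4.03×10^9 = 6.43×10^11 K⁴.
Q = 0.73 × 5.67×10⁻⁸ × 3.11 × 6.43×10^11 = 82800 W.

Q ≈ 82800 W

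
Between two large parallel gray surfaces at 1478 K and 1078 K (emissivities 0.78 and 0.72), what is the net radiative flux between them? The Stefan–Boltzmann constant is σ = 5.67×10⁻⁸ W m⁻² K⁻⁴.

q ≈ 1.16×10^5 W/m²

For two large parallel gray plates, q = σ(T₁⁴ − T₂⁴) / (1/ε₁ + 1/ε₂ − 1).
1/ε₁ + 1/ε₂ − 1 = 1/0.78 + 1/0.72 − 1 = 1.671.
T₁⁴ − T₂⁴ = 4.77×10^12 − 1.35×10^12 = 3.42×10^12 K⁴.
q = 5.67×10⁻⁸ × 3.42×10^12 / 1.671 = 1.16×10^5 W/m².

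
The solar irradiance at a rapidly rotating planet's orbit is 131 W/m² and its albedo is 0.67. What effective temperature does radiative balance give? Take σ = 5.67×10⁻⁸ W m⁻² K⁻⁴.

T ≈ 117 K

Power absorbed = (1−a)S·πR²; power emitted = 4πR²σT⁴. Equating and cancelling πR²:
T = ((1−a)S / 4σ)^(1/4) = (43.2 / (4 × 5.67×10⁻⁸))^(1/4) = (1.91×10^8)^(1/4).
T = 117 K.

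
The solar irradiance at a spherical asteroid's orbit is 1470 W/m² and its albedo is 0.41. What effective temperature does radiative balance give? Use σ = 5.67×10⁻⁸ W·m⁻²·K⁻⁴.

Power absorbed = (1−a)S·πR²; power emitted = 4πR²σT⁴. Equating and cancelling πR²:
T = ((1−a)S / 4σ)^(1/4) = (867 / (4 × 5.67×10⁻⁸))^(1/4) = (3.82×10^9)^(1/4).
T = 249 K.

T ≈ 249 K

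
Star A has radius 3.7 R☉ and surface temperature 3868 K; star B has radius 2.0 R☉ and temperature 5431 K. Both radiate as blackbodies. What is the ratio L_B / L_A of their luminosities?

L = 4πR²σT⁴ ∝ R²T⁴, so L_B/L_A = (2.0/3.7)² × (5431/3868)⁴ = 0.292 × 3.89 = 1.14.

L_B/L_A ≈ 1.14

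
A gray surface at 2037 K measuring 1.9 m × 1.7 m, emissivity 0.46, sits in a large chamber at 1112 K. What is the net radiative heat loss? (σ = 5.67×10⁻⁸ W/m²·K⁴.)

A = 1.9 × 1.7 = 3.23 m².
Q = εσA(T⁴ − T_s⁴). T⁴ − T_s⁴ = (2037)⁴ − (1112)⁴ = 1.72×10^13 − 1.53×10^12 = 1.57×10^13 K⁴.
Q = 0.46 × 5.67×10⁻⁸ × 3.23 × 1.57×10^13 = 1.32×10^6 W.

Q ≈ 1.32×10^6 W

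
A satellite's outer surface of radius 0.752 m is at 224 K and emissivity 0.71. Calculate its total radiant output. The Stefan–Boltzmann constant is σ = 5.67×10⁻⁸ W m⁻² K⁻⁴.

A = 4πr² = 4π × (0.752)² = 7.11 m².
Stefan–Boltzmann: P = εσAT⁴ = 0.71 × 5.67×10⁻⁸ × 7.11 × (224)⁴ = 0.71 × 5.67×10⁻⁸ × 7.11 × 2.52×10^9.
P = 720 W.

P ≈ 720 W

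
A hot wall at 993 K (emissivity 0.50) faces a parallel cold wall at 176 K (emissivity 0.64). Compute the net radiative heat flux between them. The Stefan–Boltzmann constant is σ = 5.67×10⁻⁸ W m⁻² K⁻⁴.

q ≈ 21500 W/m²

For two large parallel gray plates, q = σ(T₁⁴ − T₂⁴) / (1/ε₁ + 1/ε₂ − 1).
1/ε₁ + 1/ε₂ − 1 = 1/0.50 + 1/0.64 − 1 = 2.562.
T₁⁴ − T₂⁴ = 9.72×10^11 − 9.60×10^8 = 9.71×10^11 K⁴.
q = 5.67×10⁻⁸ × 9.71×10^11 / 2.562 = 21500 W/m².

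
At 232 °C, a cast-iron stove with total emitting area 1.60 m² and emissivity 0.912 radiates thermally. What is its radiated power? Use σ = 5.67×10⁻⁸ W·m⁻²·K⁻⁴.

232 °C = 505 K.
P = εσAT⁴ = 0.912 × 5.67×10⁻⁸ × 1.60 × (505)⁴ = 0.912 × 5.67×10⁻⁸ × 1.60 × 6.50×10^10.
P = 5380 W.

P ≈ 5380 W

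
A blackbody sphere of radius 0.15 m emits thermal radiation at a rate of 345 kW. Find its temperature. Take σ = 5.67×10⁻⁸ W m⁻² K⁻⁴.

A = 4πr² = 4π × (0.15)² = 0.283 m².
From P = σAT⁴, T = (P / σA)^(1/4) = (3.45×10^5 / (5.67×10⁻⁸ × 0.283))^(1/4).
T = (2.15×10^13)^(1/4) = 2150 K.

T ≈ 2150 K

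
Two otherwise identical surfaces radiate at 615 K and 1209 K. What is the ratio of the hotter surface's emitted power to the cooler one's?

ratio ≈ 14.9

P ∝ T⁴, so the ratio is (1209/615)⁴ = (1.966)⁴ = 14.9.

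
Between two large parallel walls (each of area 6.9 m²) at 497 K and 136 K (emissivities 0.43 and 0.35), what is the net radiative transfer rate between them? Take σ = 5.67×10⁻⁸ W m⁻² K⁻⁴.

Q ≈ 5670 W

For two large parallel gray plates, q = σ(T₁⁴ − T₂⁴) / (1/ε₁ + 1/ε₂ − 1).
1/ε₁ + 1/ε₂ − 1 = 1/0.43 + 1/0.35 − 1 = 4.183.
T₁⁴ − T₂⁴ = 6.10×10^10 − 3.42×10^8 = 6.07×10^10 K⁴.
q = 5.67×10⁻⁸ × 6.07×10^10 / 4.183 = 822 W/m².
Q = q·A = 822 × 6.9 = 5670 W.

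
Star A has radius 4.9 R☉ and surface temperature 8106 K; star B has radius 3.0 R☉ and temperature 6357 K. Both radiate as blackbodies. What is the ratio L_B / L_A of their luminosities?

L = 4πR²σT⁴ ∝ R²T⁴, so L_B/L_A = (3.0/4.9)² × (6357/8106)⁴ = 0.375 × 0.378 = 0.142.

L_B/L_A ≈ 0.142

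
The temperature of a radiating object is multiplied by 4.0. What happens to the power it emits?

factor ≈ 256

P ∝ T⁴, so the power scales as (4.0)⁴ = 256.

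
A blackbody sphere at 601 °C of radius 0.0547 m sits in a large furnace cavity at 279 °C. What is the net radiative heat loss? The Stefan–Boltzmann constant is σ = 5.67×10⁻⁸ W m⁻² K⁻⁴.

Q ≈ 1050 W

A = 4πr² = 4π × (0.0547)² = 0.0376 m².
Convert: 601 °C = 874 K; 279 °C = 552 K.
Q = σA(T⁴ − T_s⁴). T⁴ − T_s⁴ = (874)⁴ − (552)⁴ = 5.84×10^11 − 9.28×10^10 = 4.91×10^11 K⁴.
Q = 5.67×10⁻⁸ × 0.0376 × 4.91×10^11 = 1050 W.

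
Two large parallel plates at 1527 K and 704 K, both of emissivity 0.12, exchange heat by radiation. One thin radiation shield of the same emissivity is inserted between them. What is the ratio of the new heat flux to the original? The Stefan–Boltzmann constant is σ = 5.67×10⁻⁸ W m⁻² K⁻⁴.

ratio ≈ 0.500

With N identical shields there are N+1 = 2 gaps in series, each with the same radiative resistance, so the flux falls to 1/(N+1) of its unshielded value.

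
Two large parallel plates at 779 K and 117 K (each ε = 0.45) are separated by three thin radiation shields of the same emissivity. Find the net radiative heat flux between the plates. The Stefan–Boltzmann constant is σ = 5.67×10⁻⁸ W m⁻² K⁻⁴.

Each of the 4 gaps contributes resistance (2/ε − 1) = 2/0.45 − 1 = 3.444; total = 13.78.
q = σ(T₁⁴ − T₂⁴) / 13.78 = 5.67×10⁻⁸ × 3.68×10^11 / 13.78 = 1510 W/m².

q ≈ 1510 W/m²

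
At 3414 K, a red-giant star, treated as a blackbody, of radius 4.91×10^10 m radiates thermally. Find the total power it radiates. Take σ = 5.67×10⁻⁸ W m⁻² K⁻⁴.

A = 4πr² = 4π × (4.91×10^10)² = 3.03×10^22 m².
P = σAT⁴ = 5.67×10⁻⁸ × 3.03×10^22 × (3414)⁴ = 5.67×10⁻⁸ × 3.03×10^22 × 1.36×10^14.
P = 2.33×10^29 W.

P ≈ 2.33×10^29 W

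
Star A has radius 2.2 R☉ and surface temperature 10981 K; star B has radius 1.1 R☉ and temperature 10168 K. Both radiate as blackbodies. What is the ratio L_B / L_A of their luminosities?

L_B/L_A ≈ 0.184

L = 4πR²σT⁴ ∝ R²T⁴, so L_B/L_A = (1.1/2.2)² × (10168/10981)⁴ = 0.250 × 0.735 = 0.184.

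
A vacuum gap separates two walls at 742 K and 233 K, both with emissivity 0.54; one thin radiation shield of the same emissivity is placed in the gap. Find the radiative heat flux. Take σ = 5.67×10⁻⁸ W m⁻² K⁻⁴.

q ≈ 3150 W/m²

Each of the 2 gaps contributes resistance (2/ε − 1) = 2/0.54 − 1 = 2.704; total = 5.407.
q = σ(T₁⁴ − T₂⁴) / 5.407 = 5.67×10⁻⁸ × 3.00×10^11 / 5.407 = 3150 W/m².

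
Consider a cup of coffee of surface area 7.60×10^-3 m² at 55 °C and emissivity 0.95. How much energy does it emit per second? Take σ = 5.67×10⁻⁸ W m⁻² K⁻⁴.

55 °C = 328 K.
P = εσAT⁴ = 0.95 × 5.67×10⁻⁸ × 7.60×10^-3 × (328)⁴ = 0.95 × 5.67×10⁻⁸ × 7.60×10^-3 × 1.16×10^10.
P = 4.74 W.

P ≈ 4.74 W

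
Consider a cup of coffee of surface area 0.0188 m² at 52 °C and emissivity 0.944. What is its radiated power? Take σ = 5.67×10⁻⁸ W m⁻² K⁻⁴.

52 °C = 325 K.
P = εσAT⁴ = 0.944 × 5.67×10⁻⁸ × 0.0188 × (325)⁴ = 0.944 × 5.67×10⁻⁸ × 0.0188 × 1.12×10^10.
P = 11.2 W.

P ≈ 11.2 W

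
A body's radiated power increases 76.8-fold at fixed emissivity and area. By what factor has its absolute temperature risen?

factor ≈ 2.96

P ∝ T⁴ ⇒ T ∝ P^(1/4), so T scales by (76.8)^(1/4) = 2.96.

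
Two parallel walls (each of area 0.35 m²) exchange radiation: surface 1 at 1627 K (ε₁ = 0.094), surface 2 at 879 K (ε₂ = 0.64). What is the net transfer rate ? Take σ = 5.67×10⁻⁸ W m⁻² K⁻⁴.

For two large parallel gray plates, q = σ(T₁⁴ − T₂⁴) / (1/ε₁ + 1/ε₂ − 1).
1/ε₁ + 1/ε₂ − 1 = 1/0.094 + 1/0.64 − 1 = 11.20.
T₁⁴ − T₂⁴ = 7.01×10^12 − 5.97×10^11 = 6.41×10^12 K⁴.
q = 5.67×10⁻⁸ × 6.41×10^12 / 11.20 = 32400 W/m².
Q = q·A = 32400 × 0.35 = 11400 W.

Q ≈ 11400 W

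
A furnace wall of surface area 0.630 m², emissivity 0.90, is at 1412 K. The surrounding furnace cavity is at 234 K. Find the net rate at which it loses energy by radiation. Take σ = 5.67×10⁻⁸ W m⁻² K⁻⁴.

Q = εσA(T⁴ − T_s⁴). T⁴ − T_s⁴ = (1412)⁴ − (234)⁴ = 3.98×10^12 − 3.00×10^9 = 3.97×10^12 K⁴.
Q = 0.90 × 5.67×10⁻⁸ × 0.630 × 3.97×10^12 = 1.28×10^5 W.

Q ≈ 1.28×10^5 W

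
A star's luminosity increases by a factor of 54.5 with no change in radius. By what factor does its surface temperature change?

factor ≈ 2.72

P ∝ T⁴ ⇒ T ∝ P^(1/4), so T scales by (54.5)^(1/4) = 2.72.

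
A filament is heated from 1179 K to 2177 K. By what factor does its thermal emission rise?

ratio ≈ 11.6

P ∝ T⁴, so the ratio is (2177/1179)⁴ = (1.846)⁴ = 11.6.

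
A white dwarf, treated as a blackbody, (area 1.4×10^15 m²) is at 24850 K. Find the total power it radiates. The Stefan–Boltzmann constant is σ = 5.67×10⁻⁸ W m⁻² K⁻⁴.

P = σAT⁴ = 5.67×10⁻⁸ × 1.40×10^15 × (24850)⁴ = 5.67×10⁻⁸ × 1.40×10^15 × 3.81×10^17.
P = 3.03×10^25 W.

P ≈ 3.03×10^25 W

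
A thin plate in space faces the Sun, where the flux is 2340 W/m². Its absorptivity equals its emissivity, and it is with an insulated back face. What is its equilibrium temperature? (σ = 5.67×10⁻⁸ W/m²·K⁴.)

T ≈ 451 K

Absorbed flux αS = emitted flux εσT⁴ (one radiating face); with α = ε, T = (S/σ)^(1/4).
T = (2340 / 5.67×10⁻⁸)^(1/4) = (4.13×10^10)^(1/4).
T = 451 K.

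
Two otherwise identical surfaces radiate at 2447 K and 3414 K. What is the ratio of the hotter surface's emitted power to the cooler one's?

P ∝ T⁴, so the ratio is (3414/2447)⁴ = (1.395)⁴ = 3.79.

ratio ≈ 3.79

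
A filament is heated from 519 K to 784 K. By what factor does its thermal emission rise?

ratio ≈ 5.21

P ∝ T⁴, so the ratio is (784/519)⁴ = (1.511)⁴ = 5.21.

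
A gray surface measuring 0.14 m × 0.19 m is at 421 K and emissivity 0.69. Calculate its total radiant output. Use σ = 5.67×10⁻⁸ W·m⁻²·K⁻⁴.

P ≈ 32.7 W

A = 0.14 × 0.19 = 0.0266 m².
Stefan–Boltzmann: P = εσAT⁴ = 0.69 × 5.67×10⁻⁸ × 0.0266 × (421)⁴ = 0.69 × 5.67×10⁻⁸ × 0.0266 × 3.14×10^10.
P = 32.7 W.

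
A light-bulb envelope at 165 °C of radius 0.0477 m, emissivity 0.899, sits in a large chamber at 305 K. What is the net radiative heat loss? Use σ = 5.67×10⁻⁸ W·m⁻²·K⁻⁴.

A = 4πr² = 4π × (0.0477)² = 0.0286 m².
Convert: 165 °C = 438 K.
Q = εσA(T⁴ − T_s⁴). T⁴ − T_s⁴ = (438)⁴ − (305)⁴ = 3.68×10^10 − 8.65×10^9 = 2.82×10^10 K⁴.
Q = 0.899 × 5.67×10⁻⁸ × 0.0286 × 2.82×10^10 = 41.0 W.

Q ≈ 41.0 W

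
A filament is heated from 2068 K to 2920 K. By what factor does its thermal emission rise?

ratio ≈ 3.97

P ∝ T⁴, so the ratio is (2920/2068)⁴ = (1.412)⁴ = 3.97.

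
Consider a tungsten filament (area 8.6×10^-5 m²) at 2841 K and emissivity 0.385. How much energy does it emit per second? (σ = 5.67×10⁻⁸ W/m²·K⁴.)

P = εσAT⁴ = 0.385 × 5.67×10⁻⁸ × 8.60×10^-5 × (2841)⁴ = 0.385 × 5.67×10⁻⁸ × 8.60×10^-5 × 6.51×10^13.
P = 122 W.

P ≈ 122 W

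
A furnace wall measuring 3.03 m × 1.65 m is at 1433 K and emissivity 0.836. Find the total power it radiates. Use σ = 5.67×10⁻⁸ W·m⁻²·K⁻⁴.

A = 3.03 × 1.65 = 5.00 m².
P = εσAT⁴ = 0.836 × 5.67×10⁻⁸ × 5.00 × (1433)⁴ = 0.836 × 5.67×10⁻⁸ × 5.00 × 4.22×10^12.
P = 9.99×10^5 W.

P ≈ 9.99×10^5 W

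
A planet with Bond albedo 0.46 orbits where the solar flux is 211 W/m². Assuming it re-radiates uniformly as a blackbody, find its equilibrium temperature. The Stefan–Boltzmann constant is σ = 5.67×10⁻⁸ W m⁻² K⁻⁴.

Power absorbed = (1−a)S·πR²; power emitted = 4πR²σT⁴. Equating and cancelling πR²:
T = ((1−a)S / 4σ)^(1/4) = (114 / (4 × 5.67×10⁻⁸))^(1/4) = (5.02×10^8)^(1/4).
T = 150 K.

T ≈ 150 K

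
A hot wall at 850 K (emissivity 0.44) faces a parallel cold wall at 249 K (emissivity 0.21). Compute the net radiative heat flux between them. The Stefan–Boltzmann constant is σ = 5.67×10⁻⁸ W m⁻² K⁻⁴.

q ≈ 4870 W/m²

For two large parallel gray plates, q = σ(T₁⁴ − T₂⁴) / (1/ε₁ + 1/ε₂ − 1).
1/ε₁ + 1/ε₂ − 1 = 1/0.44 + 1/0.21 − 1 = 6.035.
T₁⁴ − T₂⁴ = 5.22×10^11 − 3.84×10^9 = 5.18×10^11 K⁴.
q = 5.67×10⁻⁸ × 5.18×10^11 / 6.035 = 4870 W/m².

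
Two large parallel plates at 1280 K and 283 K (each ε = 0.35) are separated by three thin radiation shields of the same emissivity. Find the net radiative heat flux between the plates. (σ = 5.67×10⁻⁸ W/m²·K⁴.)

q ≈ 8050 W/m²

Each of the 4 gaps contributes resistance (2/ε − 1) = 2/0.35 − 1 = 4.714; total = 18.86.
q = σ(T₁⁴ − T₂⁴) / 18.86 = 5.67×10⁻⁸ × 2.68×10^12 / 18.86 = 8050 W/m².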